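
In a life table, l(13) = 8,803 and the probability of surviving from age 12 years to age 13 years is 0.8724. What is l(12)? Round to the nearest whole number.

10091

l(12) = l(13) / p = 8,803 / 0.8724 = 10091.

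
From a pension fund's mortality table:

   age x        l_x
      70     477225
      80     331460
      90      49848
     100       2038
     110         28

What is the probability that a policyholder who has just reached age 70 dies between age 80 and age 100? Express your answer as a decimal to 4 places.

0.6903

We want 10|20q70 = (l_80 − l_100)/l_70.
This is the probability of reaching 80 but not 100, conditional on being alive at 70: (l_80 − l_100) / l_70.
= (331460 − 2038) / 477225 = 329422 / 477225 = 0.690287.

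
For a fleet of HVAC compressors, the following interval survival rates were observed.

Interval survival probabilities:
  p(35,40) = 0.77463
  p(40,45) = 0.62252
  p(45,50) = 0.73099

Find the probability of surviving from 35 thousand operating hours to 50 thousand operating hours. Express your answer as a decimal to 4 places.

Chaining the interval survival probabilities: 0.77463 × 0.62252 × 0.73099.
= 0.352500.

0.3525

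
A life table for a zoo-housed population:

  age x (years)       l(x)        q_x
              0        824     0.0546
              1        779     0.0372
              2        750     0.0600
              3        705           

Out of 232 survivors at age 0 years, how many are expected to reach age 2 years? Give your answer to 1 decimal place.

211.2

The relevant probability is 750/824 = 0.910194.
Expected number = 232 × 0.910194 = 211.2.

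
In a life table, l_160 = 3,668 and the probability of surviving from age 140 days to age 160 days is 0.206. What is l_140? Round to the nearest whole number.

l_140 = l_160 / p = 3,668 / 0.206 = 17806.

17806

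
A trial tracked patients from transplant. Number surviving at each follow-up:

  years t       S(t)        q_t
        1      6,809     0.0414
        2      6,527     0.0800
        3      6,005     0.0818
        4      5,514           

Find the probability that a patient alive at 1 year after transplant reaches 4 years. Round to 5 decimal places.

The conditional survival probability is S(4)/S(1) = 5,514/6,809 = 0.809811.

0.80981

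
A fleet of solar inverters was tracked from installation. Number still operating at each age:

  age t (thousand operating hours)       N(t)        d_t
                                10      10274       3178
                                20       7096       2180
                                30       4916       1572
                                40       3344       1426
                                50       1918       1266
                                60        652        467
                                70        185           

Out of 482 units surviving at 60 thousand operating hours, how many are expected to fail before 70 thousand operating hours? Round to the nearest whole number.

345

The relevant probability is 1 − 185/652 = 0.716258.
Expected number = 482 × 0.716258 = 345.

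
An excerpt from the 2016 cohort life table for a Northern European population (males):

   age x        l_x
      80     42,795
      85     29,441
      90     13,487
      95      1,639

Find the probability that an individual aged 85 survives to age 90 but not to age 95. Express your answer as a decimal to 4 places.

0.4024

We want 5|5q85 = (l_90 − l_95)/l_85.
This is the probability of reaching 90 but not 95, conditional on being alive at 85: (l_90 − l_95) / l_85.
= (13,487 − 1,639) / 29,441 = 11,848 / 29,441 = 0.402432.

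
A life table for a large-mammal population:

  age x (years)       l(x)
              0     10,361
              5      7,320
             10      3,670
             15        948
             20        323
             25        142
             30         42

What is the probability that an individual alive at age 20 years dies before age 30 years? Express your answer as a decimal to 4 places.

0.8700

P(die before 30 | alive at 20) = 1 − l(30)/l(20) = 1 − 42/323 = (281)/323 = 0.869969.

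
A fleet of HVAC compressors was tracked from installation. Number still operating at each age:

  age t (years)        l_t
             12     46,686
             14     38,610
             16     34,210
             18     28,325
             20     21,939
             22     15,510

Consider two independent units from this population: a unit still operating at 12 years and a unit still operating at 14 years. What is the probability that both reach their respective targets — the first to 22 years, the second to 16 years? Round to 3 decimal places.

p₁ = l_22/l_12 = 15,510/46,686 = 0.332220; p₂ = l_16/l_14 = 34,210/38,610 = 0.886040.
P(both) = p₁ × p₂ = 0.332220 × 0.886040 = 0.294360.

0.294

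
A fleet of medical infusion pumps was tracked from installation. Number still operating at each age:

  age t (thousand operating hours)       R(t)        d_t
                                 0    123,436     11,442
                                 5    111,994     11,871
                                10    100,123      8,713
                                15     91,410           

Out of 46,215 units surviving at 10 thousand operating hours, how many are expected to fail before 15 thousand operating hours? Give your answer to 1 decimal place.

4021.8

The relevant probability is 1 − 91,410/100,123 = 0.087023.
Expected number = 46,215 × 0.087023 = 4021.8.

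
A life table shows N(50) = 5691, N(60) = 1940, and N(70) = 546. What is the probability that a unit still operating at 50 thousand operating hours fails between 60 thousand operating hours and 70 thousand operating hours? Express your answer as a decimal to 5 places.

This is the probability of reaching 60 but not 70, conditional on being operational at 50: (N(60) − N(70)) / N(50).
= (1940 − 546) / 5691 = 1394 / 5691 = 0.244948.

0.24495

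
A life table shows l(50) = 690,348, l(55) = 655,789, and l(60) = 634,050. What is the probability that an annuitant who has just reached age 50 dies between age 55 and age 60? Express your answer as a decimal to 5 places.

This is the probability of reaching 55 but not 60, conditional on being alive at 50: (l(55) − l(60)) / l(50).
= (655,789 − 634,050) / 690,348 = 21,739 / 690,348 = 0.031490.

0.03149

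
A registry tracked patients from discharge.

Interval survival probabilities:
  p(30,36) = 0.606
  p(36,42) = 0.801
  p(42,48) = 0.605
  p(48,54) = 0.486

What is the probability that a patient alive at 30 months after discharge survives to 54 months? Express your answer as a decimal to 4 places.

0.1427

Survival from 30 to 54 is the product of surviving each interval: 0.606 × 0.801 × 0.605 × 0.486.
= 0.142724.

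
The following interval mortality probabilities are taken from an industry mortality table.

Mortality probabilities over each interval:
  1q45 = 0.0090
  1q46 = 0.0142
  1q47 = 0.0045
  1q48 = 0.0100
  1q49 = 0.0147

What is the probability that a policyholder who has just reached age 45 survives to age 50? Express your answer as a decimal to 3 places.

The overall survival probability is (1 − 0.0090) × (1 − 0.0142) × (1 − 0.0045) × (1 − 0.0100) × (1 − 0.0147).
= 0.9910 × 0.9858 × 0.9955 × 0.9900 × 0.9853 = 0.948653.

0.949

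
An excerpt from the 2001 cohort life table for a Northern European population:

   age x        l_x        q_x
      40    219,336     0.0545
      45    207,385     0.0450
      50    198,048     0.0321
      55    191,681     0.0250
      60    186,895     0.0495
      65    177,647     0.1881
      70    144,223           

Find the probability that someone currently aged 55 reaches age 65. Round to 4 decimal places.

0.9268

The conditional survival probability is l_65/l_55 = 177,647/191,681 = 0.926785.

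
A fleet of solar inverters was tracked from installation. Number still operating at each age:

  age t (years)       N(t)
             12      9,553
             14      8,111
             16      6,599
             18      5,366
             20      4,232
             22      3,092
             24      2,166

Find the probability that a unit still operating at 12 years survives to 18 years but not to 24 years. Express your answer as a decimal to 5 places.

This is the probability of reaching 18 but not 24, conditional on being operational at 12: (N(18) − N(24)) / N(12).
= (5,366 − 2,166) / 9,553 = 3,200 / 9,553 = 0.334973.

0.33497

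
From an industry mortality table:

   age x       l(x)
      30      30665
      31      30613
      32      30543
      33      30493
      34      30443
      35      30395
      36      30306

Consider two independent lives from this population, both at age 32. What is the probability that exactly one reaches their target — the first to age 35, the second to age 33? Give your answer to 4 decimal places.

p₁ = l(35)/l(32) = 30395/30543 = 0.995154; p₂ = l(33)/l(32) = 30493/30543 = 0.998363.
P(exactly one) = p₁(1−p₂) + (1−p₁)p₂ = 0.001629 + 0.004838 = 0.006467.

0.0065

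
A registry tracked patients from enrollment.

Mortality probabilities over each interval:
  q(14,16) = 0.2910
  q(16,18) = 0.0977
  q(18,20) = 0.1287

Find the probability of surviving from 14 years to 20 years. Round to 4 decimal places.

Chaining the interval survival probabilities: (1 − 0.2910) × (1 − 0.0977) × (1 − 0.1287).
= 0.7090 × 0.9023 × 0.8713 = 0.557397.

0.5574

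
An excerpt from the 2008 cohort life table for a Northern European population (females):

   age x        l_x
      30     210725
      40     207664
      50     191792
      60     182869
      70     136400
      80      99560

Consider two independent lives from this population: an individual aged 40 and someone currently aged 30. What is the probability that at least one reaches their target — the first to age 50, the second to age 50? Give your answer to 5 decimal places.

p₁ = l_50/l_40 = 191792/207664 = 0.923569; p₂ = l_50/l_30 = 191792/210725 = 0.910153.
P(at least one) = 1 − (1−p₁)(1−p₂) = 1 − 0.076431 × 0.089847 = 0.993133.

0.99313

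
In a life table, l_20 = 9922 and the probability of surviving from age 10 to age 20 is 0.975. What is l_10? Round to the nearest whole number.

l_10 = l_20 / p = 9922 / 0.975 = 10176.

10176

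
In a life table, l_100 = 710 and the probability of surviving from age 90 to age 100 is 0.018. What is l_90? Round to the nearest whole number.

l_90 = l_100 / p = 710 / 0.018 = 39444.

39444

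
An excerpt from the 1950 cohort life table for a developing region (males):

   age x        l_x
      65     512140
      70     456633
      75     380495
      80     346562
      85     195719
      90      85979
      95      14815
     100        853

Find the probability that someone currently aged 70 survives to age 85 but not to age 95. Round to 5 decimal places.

We want 15|10q70 = (l_85 − l_95)/l_70.
This is the probability of reaching 85 but not 95, conditional on being alive at 70: (l_85 − l_95) / l_70.
= (195719 − 14815) / 456633 = 180904 / 456633 = 0.396169.

0.39617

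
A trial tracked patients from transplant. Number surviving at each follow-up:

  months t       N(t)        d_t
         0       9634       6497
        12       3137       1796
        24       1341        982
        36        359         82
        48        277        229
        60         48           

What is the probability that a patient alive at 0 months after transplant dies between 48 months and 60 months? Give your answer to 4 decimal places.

0.0238

This is the probability of reaching 48 but not 60, conditional on being alive at 0: (N(48) − N(60)) / N(0).
= (277 − 48) / 9634 = 229 / 9634 = 0.023770.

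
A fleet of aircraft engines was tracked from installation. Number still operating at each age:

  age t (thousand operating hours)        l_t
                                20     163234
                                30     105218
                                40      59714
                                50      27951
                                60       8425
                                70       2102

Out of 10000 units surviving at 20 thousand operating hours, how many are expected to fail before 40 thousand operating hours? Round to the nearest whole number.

6342

The relevant probability is 1 − 59714/163234 = 0.634182.
Expected number = 10000 × 0.634182 = 6342.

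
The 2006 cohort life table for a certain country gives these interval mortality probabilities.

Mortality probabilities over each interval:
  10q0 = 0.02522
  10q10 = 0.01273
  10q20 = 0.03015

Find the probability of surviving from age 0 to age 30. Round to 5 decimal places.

30p0 = (1 − 0.02522) × (1 − 0.01273) × (1 − 0.03015).
= 0.97478 × 0.98727 × 0.96985 = 0.933356.

0.93336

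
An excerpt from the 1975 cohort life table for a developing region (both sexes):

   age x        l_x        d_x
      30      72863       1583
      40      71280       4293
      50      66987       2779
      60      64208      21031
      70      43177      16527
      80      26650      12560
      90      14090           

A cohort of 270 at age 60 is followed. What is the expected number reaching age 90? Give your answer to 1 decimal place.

The relevant probability is 14090/64208 = 0.219443.
Expected number = 270 × 0.219443 = 59.2.

59.2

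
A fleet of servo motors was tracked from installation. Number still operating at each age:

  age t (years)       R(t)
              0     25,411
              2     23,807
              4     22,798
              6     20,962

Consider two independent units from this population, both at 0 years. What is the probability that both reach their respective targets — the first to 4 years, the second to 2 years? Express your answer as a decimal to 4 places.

p₁ = R(4)/R(0) = 22,798/25,411 = 0.897171; p₂ = R(2)/R(0) = 23,807/25,411 = 0.936878.
P(both) = p₁ × p₂ = 0.897171 × 0.936878 = 0.840540.

0.8405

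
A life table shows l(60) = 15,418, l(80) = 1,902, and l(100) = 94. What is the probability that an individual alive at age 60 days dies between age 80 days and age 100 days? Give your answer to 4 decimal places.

This is the probability of reaching 80 but not 100, conditional on being alive at 60: (l(80) − l(100)) / l(60).
= (1,902 − 94) / 15,418 = 1,808 / 15,418 = 0.117266.

0.1173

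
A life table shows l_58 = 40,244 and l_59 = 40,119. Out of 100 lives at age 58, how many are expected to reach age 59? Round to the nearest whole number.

The relevant probability is 40,119/40,244 = 0.996894.
Expected number = 100 × 0.996894 = 100.

100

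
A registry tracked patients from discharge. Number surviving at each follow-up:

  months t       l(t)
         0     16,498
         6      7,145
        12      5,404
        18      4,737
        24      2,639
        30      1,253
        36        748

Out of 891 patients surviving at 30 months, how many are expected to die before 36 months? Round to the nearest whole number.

The relevant probability is 1 − 748/1,253 = 0.403033.
Expected number = 891 × 0.403033 = 359.

359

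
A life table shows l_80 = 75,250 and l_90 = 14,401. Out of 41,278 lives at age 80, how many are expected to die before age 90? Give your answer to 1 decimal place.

The relevant probability is 1 − 14,401/75,250 = 0.808625.
Expected number = 41,278 × 0.808625 = 33378.4.

33378.4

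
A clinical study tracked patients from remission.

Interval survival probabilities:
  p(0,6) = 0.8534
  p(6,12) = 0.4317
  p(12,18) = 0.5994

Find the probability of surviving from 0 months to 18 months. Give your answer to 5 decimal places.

0.22083

P(survive 0→18) = 0.8534 × 0.4317 × 0.5994.
= 0.220827.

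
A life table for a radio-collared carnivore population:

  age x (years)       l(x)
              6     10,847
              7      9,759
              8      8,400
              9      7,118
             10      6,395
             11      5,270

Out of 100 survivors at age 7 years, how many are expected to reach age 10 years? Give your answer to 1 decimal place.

65.5

The relevant probability is 6,395/9,759 = 0.655293.
Expected number = 100 × 0.655293 = 65.5.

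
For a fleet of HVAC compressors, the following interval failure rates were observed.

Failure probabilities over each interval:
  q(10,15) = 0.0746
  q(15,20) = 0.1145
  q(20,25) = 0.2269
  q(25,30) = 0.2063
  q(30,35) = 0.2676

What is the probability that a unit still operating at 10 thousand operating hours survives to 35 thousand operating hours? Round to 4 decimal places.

The overall survival probability is (1 − 0.0746) × (1 − 0.1145) × (1 − 0.2269) × (1 − 0.2063) × (1 − 0.2676).
= 0.9254 × 0.8855 × 0.7731 × 0.7937 × 0.7324 = 0.368263.

0.3683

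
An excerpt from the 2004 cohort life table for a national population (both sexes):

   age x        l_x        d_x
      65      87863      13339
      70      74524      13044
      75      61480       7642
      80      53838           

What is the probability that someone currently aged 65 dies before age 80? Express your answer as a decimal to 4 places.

P(die before 80 | alive at 65) = 1 − l_80/l_65 = 1 − 53838/87863 = (34025)/87863 = 0.387251.

0.3873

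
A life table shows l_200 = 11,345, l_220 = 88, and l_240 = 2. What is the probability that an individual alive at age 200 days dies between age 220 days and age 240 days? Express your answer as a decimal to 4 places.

0.0076

This is the probability of reaching 220 but not 240, conditional on being alive at 200: (l_220 − l_240) / l_200.
= (88 − 2) / 11,345 = 86 / 11,345 = 0.007580.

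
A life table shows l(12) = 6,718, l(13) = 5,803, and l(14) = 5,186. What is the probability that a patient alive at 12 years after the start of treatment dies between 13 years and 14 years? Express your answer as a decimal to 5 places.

This is the probability of reaching 13 but not 14, conditional on being alive at 12: (l(13) − l(14)) / l(12).
= (5,803 − 5,186) / 6,718 = 617 / 6,718 = 0.091843.

0.09184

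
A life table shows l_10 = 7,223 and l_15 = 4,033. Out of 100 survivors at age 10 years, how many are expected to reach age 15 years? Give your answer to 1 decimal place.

The relevant probability is 4,033/7,223 = 0.558355.
Expected number = 100 × 0.558355 = 55.8.

55.8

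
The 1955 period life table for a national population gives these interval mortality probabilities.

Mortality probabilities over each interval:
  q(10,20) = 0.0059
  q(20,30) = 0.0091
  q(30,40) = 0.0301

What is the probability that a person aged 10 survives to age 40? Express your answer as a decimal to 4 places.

0.9554

The overall survival probability is (1 − 0.0059) × (1 − 0.0091) × (1 − 0.0301).
= 0.9941 × 0.9909 × 0.9699 = 0.955404.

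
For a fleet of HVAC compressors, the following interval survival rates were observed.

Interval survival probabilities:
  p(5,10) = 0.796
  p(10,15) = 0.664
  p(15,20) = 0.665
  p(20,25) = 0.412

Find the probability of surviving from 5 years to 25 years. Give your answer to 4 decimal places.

0.1448

Chaining the interval survival probabilities: 0.796 × 0.664 × 0.665 × 0.412.
= 0.144810.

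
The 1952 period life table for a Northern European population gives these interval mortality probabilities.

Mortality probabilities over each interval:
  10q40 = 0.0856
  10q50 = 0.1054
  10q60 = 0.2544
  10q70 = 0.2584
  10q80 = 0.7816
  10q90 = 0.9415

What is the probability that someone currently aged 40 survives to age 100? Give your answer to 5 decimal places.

Chaining the interval survival probabilities: (1 − 0.0856) × (1 − 0.1054) × (1 − 0.2544) × (1 − 0.2584) × (1 − 0.7816) × (1 − 0.9415).
= 0.9144 × 0.8946 × 0.7456 × 0.7416 × 0.2184 × 0.0585 = 0.005779.

0.00578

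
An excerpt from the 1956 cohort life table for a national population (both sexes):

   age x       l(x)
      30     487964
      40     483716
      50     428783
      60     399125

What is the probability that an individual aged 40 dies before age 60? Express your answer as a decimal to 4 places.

0.1749

P(die before 60 | alive at 40) = 1 − l(60)/l(40) = 1 − 399125/483716 = (84591)/483716 = 0.174877.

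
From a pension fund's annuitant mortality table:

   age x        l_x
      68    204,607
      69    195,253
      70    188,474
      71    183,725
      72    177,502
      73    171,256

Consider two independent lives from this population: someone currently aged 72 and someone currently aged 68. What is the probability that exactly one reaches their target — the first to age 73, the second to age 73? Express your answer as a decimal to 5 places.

0.18672

p₁ = l_73/l_72 = 171,256/177,502 = 0.964812; p₂ = l_73/l_68 = 171,256/204,607 = 0.837000.
P(exactly one) = p₁(1−p₂) + (1−p₁)p₂ = 0.157264 + 0.029452 = 0.186717.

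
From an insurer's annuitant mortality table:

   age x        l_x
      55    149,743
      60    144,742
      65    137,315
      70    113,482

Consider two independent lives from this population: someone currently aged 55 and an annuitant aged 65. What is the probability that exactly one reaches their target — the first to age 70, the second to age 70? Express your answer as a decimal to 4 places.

0.3317

p₁ = l_70/l_55 = 113,482/149,743 = 0.757845; p₂ = l_70/l_65 = 113,482/137,315 = 0.826436.
P(exactly one) = p₁(1−p₂) + (1−p₁)p₂ = 0.131535 + 0.200126 = 0.331660.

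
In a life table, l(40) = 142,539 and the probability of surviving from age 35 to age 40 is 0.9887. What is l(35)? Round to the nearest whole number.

l(35) = l(40) / p = 142,539 / 0.9887 = 144168.

144168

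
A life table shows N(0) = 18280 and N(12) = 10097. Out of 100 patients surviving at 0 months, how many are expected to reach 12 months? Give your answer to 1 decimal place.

The relevant probability is 10097/18280 = 0.552352.
Expected number = 100 × 0.552352 = 55.2.

55.2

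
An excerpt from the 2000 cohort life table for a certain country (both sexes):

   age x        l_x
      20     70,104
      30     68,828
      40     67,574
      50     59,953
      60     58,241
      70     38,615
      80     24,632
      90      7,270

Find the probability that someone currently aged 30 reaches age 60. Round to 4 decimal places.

0.8462

We want 30p30 = l_60/l_30.
The conditional survival probability is l_60/l_30 = 58,241/68,828 = 0.846182.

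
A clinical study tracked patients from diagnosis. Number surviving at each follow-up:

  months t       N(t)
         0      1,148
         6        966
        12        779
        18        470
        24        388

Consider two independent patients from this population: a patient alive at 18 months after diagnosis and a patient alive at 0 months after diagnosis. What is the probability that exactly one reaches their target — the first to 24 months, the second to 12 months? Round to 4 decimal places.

p₁ = N(24)/N(18) = 388/470 = 0.825532; p₂ = N(12)/N(0) = 779/1,148 = 0.678571.
P(exactly one) = p₁(1−p₂) + (1−p₁)p₂ = 0.265350 + 0.118389 = 0.383739.

0.3837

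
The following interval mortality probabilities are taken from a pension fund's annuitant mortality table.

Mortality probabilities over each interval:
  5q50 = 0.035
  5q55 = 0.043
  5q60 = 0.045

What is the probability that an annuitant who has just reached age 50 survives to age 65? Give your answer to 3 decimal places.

Survival from 50 to 65 is the product of surviving each interval: (1 − 0.035) × (1 − 0.043) × (1 − 0.045).
= 0.965 × 0.957 × 0.955 = 0.881947.

0.882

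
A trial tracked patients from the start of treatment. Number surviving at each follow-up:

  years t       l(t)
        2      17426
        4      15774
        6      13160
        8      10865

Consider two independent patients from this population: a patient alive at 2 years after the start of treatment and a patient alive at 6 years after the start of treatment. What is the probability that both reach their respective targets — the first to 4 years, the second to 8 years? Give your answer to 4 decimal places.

0.7473

p₁ = l(4)/l(2) = 15774/17426 = 0.905199; p₂ = l(8)/l(6) = 10865/13160 = 0.825608.
P(both) = p₁ × p₂ = 0.905199 × 0.825608 = 0.747340.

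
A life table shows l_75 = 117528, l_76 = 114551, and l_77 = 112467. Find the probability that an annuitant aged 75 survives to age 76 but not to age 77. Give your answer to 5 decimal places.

0.01773

We want 1|1q75 = (l_76 − l_77)/l_75.
This is the probability of reaching 76 but not 77, conditional on being alive at 75: (l_76 − l_77) / l_75.
= (114551 − 112467) / 117528 = 2084 / 117528 = 0.017732.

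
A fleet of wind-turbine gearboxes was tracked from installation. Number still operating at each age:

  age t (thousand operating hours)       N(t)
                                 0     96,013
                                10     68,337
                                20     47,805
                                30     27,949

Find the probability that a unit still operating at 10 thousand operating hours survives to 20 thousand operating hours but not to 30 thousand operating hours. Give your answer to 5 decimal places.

0.29056

This is the probability of reaching 20 but not 30, conditional on being operational at 10: (N(20) − N(30)) / N(10).
= (47,805 − 27,949) / 68,337 = 19,856 / 68,337 = 0.290560.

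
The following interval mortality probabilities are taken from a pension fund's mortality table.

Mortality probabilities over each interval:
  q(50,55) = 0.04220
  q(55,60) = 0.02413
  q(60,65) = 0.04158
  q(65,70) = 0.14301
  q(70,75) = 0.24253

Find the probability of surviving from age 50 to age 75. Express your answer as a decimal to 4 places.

0.5815

Chaining the interval survival probabilities: (1 − 0.04220) × (1 − 0.02413) × (1 − 0.04158) × (1 − 0.14301) × (1 − 0.24253).
= 0.95780 × 0.97587 × 0.95842 × 0.85699 × 0.75747 = 0.581519.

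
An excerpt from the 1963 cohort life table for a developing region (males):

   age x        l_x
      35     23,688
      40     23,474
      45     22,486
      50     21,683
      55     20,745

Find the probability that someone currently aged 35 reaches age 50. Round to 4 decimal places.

We want 15p35 = l_50/l_35.
The conditional survival probability is l_50/l_35 = 21,683/23,688 = 0.915358.

0.9154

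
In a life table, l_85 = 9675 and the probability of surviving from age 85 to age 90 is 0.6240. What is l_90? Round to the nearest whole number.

6037

l_90 = l_85 × p = 9675 × 0.6240 = 6037.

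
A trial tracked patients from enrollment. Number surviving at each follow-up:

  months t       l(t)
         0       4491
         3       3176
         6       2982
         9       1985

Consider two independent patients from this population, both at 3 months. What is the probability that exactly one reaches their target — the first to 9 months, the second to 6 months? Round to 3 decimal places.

p₁ = l(9)/l(3) = 1985/3176 = 0.625000; p₂ = l(6)/l(3) = 2982/3176 = 0.938917.
P(exactly one) = p₁(1−p₂) + (1−p₁)p₂ = 0.038177 + 0.352094 = 0.390271.

0.390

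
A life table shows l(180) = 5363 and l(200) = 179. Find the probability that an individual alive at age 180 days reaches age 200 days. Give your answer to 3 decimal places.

The conditional survival probability is l(200)/l(180) = 179/5363 = 0.033377.

0.033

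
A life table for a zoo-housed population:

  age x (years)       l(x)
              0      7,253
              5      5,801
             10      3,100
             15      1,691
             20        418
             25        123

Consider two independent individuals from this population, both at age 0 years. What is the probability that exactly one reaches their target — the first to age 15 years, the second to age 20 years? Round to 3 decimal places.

0.264

p₁ = l(15)/l(0) = 1,691/7,253 = 0.233145; p₂ = l(20)/l(0) = 418/7,253 = 0.057631.
P(exactly one) = p₁(1−p₂) + (1−p₁)p₂ = 0.219709 + 0.044195 = 0.263903.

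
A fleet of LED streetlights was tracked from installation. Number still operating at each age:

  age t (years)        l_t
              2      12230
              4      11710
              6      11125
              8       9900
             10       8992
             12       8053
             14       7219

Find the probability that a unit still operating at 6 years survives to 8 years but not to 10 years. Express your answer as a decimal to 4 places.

0.0816

This is the probability of reaching 8 but not 10, conditional on being operational at 6: (l_8 − l_10) / l_6.
= (9900 − 8992) / 11125 = 908 / 11125 = 0.081618.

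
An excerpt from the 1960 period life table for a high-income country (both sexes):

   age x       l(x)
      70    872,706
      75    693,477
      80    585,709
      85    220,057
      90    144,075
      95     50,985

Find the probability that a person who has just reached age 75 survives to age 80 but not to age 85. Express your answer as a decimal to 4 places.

0.5273

This is the probability of reaching 80 but not 85, conditional on being alive at 75: (l(80) − l(85)) / l(75).
= (585,709 − 220,057) / 693,477 = 365,652 / 693,477 = 0.527273.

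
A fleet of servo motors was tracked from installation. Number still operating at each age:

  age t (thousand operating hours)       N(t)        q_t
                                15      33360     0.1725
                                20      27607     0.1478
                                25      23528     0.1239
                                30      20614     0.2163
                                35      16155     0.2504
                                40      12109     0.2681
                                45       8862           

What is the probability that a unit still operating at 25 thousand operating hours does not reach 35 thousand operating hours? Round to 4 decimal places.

0.3134

P(fail before 35 | operational at 25) = 1 − N(35)/N(25) = 1 − 16155/23528 = (7373)/23528 = 0.313371.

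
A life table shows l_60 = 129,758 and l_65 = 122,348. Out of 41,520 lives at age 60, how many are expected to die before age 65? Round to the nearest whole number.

The relevant probability is 1 − 122,348/129,758 = 0.057106.
Expected number = 41,520 × 0.057106 = 2371.

2371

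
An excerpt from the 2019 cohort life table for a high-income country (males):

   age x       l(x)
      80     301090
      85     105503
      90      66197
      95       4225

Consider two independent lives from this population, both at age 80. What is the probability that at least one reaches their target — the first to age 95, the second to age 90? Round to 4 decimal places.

0.2308

p₁ = l(95)/l(80) = 4225/301090 = 0.014032; p₂ = l(90)/l(80) = 66197/301090 = 0.219858.
P(at least one) = 1 − (1−p₁)(1−p₂) = 1 − 0.985968 × 0.780142 = 0.230805.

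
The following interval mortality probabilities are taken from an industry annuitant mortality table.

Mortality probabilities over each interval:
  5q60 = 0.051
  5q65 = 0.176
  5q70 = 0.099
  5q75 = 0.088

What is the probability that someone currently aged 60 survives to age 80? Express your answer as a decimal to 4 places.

0.6426

The overall survival probability is (1 − 0.051) × (1 − 0.176) × (1 − 0.099) × (1 − 0.088).
= 0.949 × 0.824 × 0.901 × 0.912 = 0.642559.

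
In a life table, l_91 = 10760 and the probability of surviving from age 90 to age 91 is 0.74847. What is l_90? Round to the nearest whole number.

l_90 = l_91 / p = 10760 / 0.74847 = 14376.

14376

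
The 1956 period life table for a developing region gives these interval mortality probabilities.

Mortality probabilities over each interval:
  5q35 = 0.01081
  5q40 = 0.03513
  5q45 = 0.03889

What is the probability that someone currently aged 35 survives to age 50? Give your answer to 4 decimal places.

0.9173

The overall survival probability is (1 − 0.01081) × (1 − 0.03513) × (1 − 0.03889).
= 0.98919 × 0.96487 × 0.96111 = 0.917322.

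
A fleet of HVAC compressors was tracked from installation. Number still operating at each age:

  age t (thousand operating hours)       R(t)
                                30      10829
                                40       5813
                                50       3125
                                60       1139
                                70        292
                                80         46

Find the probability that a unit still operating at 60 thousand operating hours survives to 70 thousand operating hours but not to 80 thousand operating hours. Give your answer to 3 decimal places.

This is the probability of reaching 70 but not 80, conditional on being operational at 60: (R(70) − R(80)) / R(60).
= (292 − 46) / 1139 = 246 / 1139 = 0.215979.

0.216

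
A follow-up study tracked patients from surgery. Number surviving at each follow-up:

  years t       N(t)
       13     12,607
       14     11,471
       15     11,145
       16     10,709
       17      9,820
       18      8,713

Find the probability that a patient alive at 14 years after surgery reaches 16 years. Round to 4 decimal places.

0.9336

The conditional survival probability is N(16)/N(14) = 10,709/11,471 = 0.933572.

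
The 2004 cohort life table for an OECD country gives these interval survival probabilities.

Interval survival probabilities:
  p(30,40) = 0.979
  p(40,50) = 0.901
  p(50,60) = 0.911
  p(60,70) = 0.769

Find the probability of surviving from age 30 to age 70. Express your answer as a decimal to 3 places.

P(survive 30→70) = 0.979 × 0.901 × 0.911 × 0.769.
= 0.617948.

0.618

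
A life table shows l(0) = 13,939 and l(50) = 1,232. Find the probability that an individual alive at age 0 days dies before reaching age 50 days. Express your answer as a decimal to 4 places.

P(die before 50 | alive at 0) = 1 − l(50)/l(0) = 1 − 1,232/13,939 = (12,707)/13,939 = 0.911615.

0.9116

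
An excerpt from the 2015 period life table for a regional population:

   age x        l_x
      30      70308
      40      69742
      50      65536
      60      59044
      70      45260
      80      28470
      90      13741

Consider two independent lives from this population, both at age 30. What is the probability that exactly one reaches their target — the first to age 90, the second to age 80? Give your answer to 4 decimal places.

0.4421

p₁ = l_90/l_30 = 13741/70308 = 0.195440; p₂ = l_80/l_30 = 28470/70308 = 0.404933.
P(exactly one) = p₁(1−p₂) + (1−p₁)p₂ = 0.116300 + 0.325793 = 0.442093.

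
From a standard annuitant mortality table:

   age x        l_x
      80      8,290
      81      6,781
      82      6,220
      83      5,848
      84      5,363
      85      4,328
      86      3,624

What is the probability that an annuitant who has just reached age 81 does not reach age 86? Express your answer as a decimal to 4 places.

P(die before 86 | alive at 81) = 1 − l_86/l_81 = 1 − 3,624/6,781 = (3,157)/6,781 = 0.465566.

0.4656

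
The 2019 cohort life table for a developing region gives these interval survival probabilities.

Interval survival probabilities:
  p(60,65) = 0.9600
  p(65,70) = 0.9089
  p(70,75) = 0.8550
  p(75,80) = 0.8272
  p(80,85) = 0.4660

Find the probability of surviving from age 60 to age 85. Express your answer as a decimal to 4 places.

0.2876

The overall survival probability is 0.9600 × 0.9089 × 0.8550 × 0.8272 × 0.4660.
= 0.287574.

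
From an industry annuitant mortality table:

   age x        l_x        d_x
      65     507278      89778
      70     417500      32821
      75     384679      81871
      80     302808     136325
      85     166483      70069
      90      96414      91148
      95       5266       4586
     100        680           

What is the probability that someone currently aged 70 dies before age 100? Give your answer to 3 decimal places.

0.998

P(die before 100 | alive at 70) = 1 − l_100/l_70 = 1 − 680/417500 = (416820)/417500 = 0.998371.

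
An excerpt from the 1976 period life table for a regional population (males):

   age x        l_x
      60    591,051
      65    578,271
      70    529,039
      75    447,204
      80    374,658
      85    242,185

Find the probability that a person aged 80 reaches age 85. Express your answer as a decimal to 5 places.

0.64642

We want 5p80 = l_85/l_80.
The conditional survival probability is l_85/l_80 = 242,185/374,658 = 0.646416.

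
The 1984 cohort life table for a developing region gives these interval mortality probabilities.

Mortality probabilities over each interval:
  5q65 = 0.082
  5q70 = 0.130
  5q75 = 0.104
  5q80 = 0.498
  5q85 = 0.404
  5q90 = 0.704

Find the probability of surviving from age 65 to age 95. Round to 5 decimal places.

0.06337

The overall survival probability is (1 − 0.082) × (1 − 0.130) × (1 − 0.104) × (1 − 0.498) × (1 − 0.404) × (1 − 0.704).
= 0.918 × 0.870 × 0.896 × 0.502 × 0.596 × 0.296 = 0.063374.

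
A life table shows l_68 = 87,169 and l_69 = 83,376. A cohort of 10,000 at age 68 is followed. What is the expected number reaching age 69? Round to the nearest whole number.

9565

The relevant probability is 83,376/87,169 = 0.956487.
Expected number = 10,000 × 0.956487 = 9565.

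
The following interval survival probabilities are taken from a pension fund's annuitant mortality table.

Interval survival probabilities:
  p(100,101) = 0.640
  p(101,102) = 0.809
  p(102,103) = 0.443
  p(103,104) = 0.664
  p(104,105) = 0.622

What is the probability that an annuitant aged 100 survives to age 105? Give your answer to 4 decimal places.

0.0947

P(survive 100→105) = 0.640 × 0.809 × 0.443 × 0.664 × 0.622.
= 0.094731.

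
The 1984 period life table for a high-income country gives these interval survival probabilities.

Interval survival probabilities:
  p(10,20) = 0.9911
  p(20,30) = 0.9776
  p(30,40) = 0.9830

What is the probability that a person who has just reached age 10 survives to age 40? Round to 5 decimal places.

0.95243

Survival from 10 to 40 is the product of surviving each interval: 0.9911 × 0.9776 × 0.9830.
= 0.952428.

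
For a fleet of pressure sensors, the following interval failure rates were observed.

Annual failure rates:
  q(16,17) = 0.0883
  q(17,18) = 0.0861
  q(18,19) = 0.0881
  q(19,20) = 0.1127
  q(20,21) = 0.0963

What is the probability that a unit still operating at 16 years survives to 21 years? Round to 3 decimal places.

The overall survival probability is (1 − 0.0883) × (1 − 0.0861) × (1 − 0.0881) × (1 − 0.1127) × (1 − 0.0963).
= 0.9117 × 0.9139 × 0.9119 × 0.8873 × 0.9037 = 0.609246.

0.609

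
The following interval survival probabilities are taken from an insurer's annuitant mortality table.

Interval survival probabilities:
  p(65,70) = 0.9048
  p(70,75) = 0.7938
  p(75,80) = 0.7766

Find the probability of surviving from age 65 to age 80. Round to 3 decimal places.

0.558

Survival from 65 to 80 is the product of surviving each interval: 0.9048 × 0.7938 × 0.7766.
= 0.557778.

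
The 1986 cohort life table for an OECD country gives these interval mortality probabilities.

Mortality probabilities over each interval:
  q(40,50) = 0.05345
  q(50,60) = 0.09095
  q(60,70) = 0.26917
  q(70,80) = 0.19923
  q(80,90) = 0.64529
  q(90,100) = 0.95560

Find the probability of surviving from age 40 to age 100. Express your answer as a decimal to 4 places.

Survival from 40 to 100 is the product of surviving each interval: (1 − 0.05345) × (1 − 0.09095) × (1 − 0.26917) × (1 − 0.19923) × (1 − 0.64529) × (1 − 0.95560).
= 0.94655 × 0.90905 × 0.73083 × 0.80077 × 0.35471 × 0.04440 = 0.007931.

0.0079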